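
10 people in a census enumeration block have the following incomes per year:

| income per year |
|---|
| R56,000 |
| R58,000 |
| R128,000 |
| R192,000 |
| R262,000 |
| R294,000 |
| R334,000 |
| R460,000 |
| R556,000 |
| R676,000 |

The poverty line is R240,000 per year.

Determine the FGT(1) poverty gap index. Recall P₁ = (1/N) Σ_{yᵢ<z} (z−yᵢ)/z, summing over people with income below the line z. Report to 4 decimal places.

0.2192

Poor units: R56,000, R58,000, R128,000, R192,000 (q = 4 of N = 10).
Normalized shortfalls: (240000−56000)/240000 = 0.7667; (240000−58000)/240000 = 0.7583; (240000−128000)/240000 = 0.4667; (240000−192000)/240000 = 0.2000.
Sum of shortfalls = 2.191667; P₁ averages over all N: 2.191667 / 10 = 0.2192.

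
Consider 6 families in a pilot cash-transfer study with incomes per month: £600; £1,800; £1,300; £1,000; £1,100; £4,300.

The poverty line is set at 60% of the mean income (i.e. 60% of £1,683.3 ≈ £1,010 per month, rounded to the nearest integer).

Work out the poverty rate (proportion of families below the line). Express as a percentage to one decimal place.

2 of the 6 families have income below £1,010.
H = 2/6 = 33.3%.

33.3%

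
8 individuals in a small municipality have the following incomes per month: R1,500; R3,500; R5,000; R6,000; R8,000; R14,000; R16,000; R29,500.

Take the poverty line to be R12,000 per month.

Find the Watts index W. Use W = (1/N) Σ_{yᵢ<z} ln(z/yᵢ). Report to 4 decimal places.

0.6607

Below z: R1,500, R3,500, R5,000, R6,000, R8,000 (q = 5 of N = 8).
ln(z/y) terms: ln(12000/1500) = 2.0794; ln(12000/3500) = 1.2321; ln(12000/5000) = 0.8755; ln(12000/6000) = 0.6931; ln(12000/8000) = 0.4055.
W = 5.285666 / 8 = 0.6607.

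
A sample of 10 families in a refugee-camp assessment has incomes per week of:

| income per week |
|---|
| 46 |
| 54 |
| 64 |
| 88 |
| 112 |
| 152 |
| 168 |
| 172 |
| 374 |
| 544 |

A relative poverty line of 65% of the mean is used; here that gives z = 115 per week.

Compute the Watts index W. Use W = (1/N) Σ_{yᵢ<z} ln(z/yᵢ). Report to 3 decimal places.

0.255

Poor units: 46, 54, 64, 88, 112 (q = 5 of N = 10).
Log gaps: ln(115/46) = 0.9163; ln(115/54) = 0.7559; ln(115/64) = 0.5860; ln(115/88) = 0.2676; ln(115/112) = 0.0264.
W = 2.552316 / 10 = 0.255.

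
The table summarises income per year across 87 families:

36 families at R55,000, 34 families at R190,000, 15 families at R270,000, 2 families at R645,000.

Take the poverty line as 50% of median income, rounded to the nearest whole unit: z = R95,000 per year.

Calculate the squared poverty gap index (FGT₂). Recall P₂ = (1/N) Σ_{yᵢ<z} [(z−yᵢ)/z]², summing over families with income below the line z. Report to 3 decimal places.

0.073

Poor units: 36×R55,000 (q = 36 of N = 87).
Shortfall ratios: (95000−55000)/95000 = 0.4211 (×36).
Squared: 0.1773 (×36).
Sum = 6.382271; P₂ = 6.382271 / 87 = 0.073.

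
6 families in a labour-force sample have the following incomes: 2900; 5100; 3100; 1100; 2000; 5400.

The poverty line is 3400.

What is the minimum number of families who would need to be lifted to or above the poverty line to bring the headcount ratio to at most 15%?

4

4 of the 6 families are poor, so H = 4/6 = 0.667.
A headcount ratio of at most 15% allows at most ⌊0.15 × 6⌋ = 0 poor families.
So at least 4 − 0 = 4 must be lifted.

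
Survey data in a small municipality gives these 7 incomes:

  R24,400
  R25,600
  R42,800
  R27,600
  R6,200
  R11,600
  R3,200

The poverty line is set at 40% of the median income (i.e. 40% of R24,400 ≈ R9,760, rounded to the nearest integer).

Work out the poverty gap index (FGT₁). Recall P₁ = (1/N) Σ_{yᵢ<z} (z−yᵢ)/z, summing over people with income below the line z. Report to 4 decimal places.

0.1481

Incomes under z: R3,200, R6,200 (q = 2 of N = 7).
Normalized shortfalls: (9760−3200)/9760 = 0.6721; (9760−6200)/9760 = 0.3648.
Sum of shortfalls = 1.036885; P₁ averages over all N: 1.036885 / 7 = 0.1481.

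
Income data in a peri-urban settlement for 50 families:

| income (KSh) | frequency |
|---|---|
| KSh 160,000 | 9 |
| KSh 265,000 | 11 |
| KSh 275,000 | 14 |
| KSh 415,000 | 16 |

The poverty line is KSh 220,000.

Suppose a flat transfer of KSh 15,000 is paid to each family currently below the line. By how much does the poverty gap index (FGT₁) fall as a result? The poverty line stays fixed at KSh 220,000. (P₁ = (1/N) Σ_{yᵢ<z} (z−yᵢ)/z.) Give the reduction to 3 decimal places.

0.012

Before: below the line — 9×KSh 160,000; poverty gap index (FGT₁) = 0.04909.
After the KSh 15,000 transfer: below the line — 9×KSh 175,000; poverty gap index (FGT₁) = 0.03682.
Reduction = 0.04909 − 0.03682 = 0.012.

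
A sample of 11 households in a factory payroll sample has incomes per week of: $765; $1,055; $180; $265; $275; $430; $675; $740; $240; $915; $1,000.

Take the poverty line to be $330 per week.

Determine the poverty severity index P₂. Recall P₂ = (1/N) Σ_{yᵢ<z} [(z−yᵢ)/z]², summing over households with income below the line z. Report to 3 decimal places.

0.032

Incomes under z: $180, $240, $265, $275 (q = 4 of N = 11).
Normalized shortfalls: (330−180)/330 = 0.4545; (330−240)/330 = 0.2727; (330−265)/330 = 0.1970; (330−275)/330 = 0.1667.
Squared: 0.2066; 0.0744; 0.0388; 0.0278.
Sum = 0.347567; P₂ = 0.347567 / 11 = 0.032.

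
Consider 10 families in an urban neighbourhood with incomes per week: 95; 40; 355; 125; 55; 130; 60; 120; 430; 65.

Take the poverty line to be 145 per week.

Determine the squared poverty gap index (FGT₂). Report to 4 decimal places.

Poor units: 40, 55, 60, 65, 95, 120, 125, 130 (q = 8 of N = 10).
Shortfall ratios: (145−40)/145 = 0.7241; (145−55)/145 = 0.6207; (145−60)/145 = 0.5862; (145−65)/145 = 0.5517; (145−95)/145 = 0.3448; (145−120)/145 = 0.1724; (145−125)/145 = 0.1379; (145−130)/145 = 0.1034.
Squared: 0.5244; 0.3853; 0.3436; 0.3044; 0.1189; 0.0297; 0.0190; 0.0107.
Sum = 1.736029; P₂ = 1.736029 / 10 = 0.1736.

0.1736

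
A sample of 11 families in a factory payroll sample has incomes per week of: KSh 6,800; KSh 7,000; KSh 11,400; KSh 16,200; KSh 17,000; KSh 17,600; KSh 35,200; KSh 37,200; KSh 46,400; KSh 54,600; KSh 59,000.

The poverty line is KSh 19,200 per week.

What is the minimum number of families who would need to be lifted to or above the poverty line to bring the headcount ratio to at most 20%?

4

Currently q = 6 of N = 11 are below the line (H = 0.545).
A headcount ratio of at most 20% allows at most ⌊0.20 × 11⌋ = 2 poor families.
So at least 6 − 2 = 4 must be lifted.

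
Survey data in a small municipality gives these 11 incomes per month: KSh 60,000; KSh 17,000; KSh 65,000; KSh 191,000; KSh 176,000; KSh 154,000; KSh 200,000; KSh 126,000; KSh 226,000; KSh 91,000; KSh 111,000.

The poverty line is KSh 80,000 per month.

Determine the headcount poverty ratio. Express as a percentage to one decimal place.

27.3%

3 of the 11 individuals have income below KSh 80,000.
H = 3/11 = 27.3%.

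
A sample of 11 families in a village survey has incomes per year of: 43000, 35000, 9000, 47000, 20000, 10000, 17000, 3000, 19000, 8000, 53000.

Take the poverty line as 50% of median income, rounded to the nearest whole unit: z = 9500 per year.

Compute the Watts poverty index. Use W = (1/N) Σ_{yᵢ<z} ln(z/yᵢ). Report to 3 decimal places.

Below the line: 3000, 8000, 9000 (q = 3 of N = 11).
ln(z/y) terms: ln(9500/3000) = 1.1527; ln(9500/8000) = 0.1719; ln(9500/9000) = 0.0541.
W = 1.378597 / 11 = 0.125.

0.125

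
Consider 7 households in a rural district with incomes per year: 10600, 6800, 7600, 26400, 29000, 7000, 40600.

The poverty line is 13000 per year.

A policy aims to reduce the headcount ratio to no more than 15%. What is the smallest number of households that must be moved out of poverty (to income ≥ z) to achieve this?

3

Currently q = 4 of N = 7 are below the line (H = 0.571).
A headcount ratio of at most 15% allows at most ⌊0.15 × 7⌋ = 1 poor households.
So at least 4 − 1 = 3 must be lifted.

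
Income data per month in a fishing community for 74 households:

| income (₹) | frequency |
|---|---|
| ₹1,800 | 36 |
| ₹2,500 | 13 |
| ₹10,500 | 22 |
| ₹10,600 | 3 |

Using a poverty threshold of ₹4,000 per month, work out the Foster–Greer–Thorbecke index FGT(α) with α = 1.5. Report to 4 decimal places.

Below z: 36×₹1,800, 13×₹2,500 (q = 49 of N = 74).
Gap ratios (z−y)/z: (4000−1800)/4000 = 0.5500 (×36); (4000−2500)/4000 = 0.3750 (×13).
Raised to α = 1.5: 0.40789 (×36); 0.22964 (×13).
Sum = 17.669389; FGT(1.5) = 17.669389 / 74 = 0.2388.

0.2388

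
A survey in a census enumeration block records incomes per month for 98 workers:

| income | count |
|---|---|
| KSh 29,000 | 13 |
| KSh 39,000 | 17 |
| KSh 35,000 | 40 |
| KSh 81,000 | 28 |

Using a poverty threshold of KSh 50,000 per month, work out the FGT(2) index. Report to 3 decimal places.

Below z: 13×KSh 29,000, 40×KSh 35,000, 17×KSh 39,000 (q = 70 of N = 98).
Relative gaps: (50000−29000)/50000 = 0.4200 (×13); (50000−35000)/50000 = 0.3000 (×40); (50000−39000)/50000 = 0.2200 (×17).
Squared: 0.1764 (×13); 0.0900 (×40); 0.0484 (×17).
Sum = 6.716000; P₂ = 6.716000 / 98 = 0.069.

0.069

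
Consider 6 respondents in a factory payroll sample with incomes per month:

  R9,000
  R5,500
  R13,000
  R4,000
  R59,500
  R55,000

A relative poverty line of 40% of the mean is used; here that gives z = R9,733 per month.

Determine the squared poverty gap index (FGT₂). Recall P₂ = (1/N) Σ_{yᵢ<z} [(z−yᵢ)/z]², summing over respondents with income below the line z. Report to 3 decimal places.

Below z: R4,000, R5,500, R9,000 (q = 3 of N = 6).
Relative gaps: (9733−4000)/9733 = 0.5890; (9733−5500)/9733 = 0.4349; (9733−9000)/9733 = 0.0753.
Squared: 0.3470; 0.1891; 0.0057.
Sum = 0.541773; P₂ = 0.541773 / 6 = 0.090.

0.090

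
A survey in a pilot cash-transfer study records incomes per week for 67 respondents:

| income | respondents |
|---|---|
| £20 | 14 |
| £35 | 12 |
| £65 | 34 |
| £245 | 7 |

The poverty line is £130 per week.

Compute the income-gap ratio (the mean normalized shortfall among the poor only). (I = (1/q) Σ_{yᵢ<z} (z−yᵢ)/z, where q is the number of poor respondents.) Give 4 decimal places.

0.6269

Below the line: 14×£20, 12×£35, 34×£65 (q = 60 of N = 67).
Shortfall ratios (z−y)/z: 0.8462 (×14), 0.7308 (×12), 0.5000 (×34); sum = 37.615385.
The income-gap ratio divides by q (the poor only): 37.615385 / 60 = 0.6269.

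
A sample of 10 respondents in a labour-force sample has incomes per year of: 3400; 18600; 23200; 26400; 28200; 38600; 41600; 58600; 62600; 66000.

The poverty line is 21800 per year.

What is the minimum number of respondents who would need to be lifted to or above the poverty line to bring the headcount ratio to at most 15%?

1

Currently q = 2 of N = 10 are below the line (H = 0.200).
A headcount ratio of at most 15% allows at most ⌊0.15 × 10⌋ = 1 poor respondents.
So at least 2 − 1 = 1 must be lifted.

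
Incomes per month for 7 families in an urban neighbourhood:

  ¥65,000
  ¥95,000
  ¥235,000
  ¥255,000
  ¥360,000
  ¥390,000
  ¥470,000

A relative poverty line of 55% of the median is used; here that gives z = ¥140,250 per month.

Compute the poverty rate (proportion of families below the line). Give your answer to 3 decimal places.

2 of the 7 families have income below ¥140,250.
H = 2/7 = 0.286.

0.286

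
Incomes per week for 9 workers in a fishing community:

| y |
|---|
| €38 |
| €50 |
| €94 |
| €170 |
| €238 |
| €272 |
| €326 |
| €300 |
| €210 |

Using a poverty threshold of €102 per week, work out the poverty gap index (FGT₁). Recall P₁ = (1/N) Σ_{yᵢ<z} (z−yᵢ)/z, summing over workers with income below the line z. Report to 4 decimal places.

0.1351

Poor units: €38, €50, €94 (q = 3 of N = 9).
Gap ratios (z−y)/z: (102−38)/102 = 0.6275; (102−50)/102 = 0.5098; (102−94)/102 = 0.0784.
Σ = 1.215686. Dividing by the full population N = 9 gives P₁ = 0.1351.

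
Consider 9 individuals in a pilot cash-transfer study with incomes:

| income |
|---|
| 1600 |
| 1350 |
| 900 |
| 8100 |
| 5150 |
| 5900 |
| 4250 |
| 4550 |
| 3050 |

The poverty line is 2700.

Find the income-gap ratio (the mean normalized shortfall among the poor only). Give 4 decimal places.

0.5247

Incomes under z: 900, 1350, 1600 (q = 3 of N = 9).
Shortfall ratios (z−y)/z: 0.6667, 0.5000, 0.4074; sum = 1.574074.
I averages over the q = 3 poor units only: 1.574074 / 3 = 0.5247.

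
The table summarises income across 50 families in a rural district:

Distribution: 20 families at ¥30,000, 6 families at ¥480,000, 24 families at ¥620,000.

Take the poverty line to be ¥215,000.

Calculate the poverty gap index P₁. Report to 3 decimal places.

0.344

Below z: 20×¥30,000 (q = 20 of N = 50).
Gap ratios (z−y)/z: (215000−30000)/215000 = 0.8605 (×20).
Sum of shortfalls = 17.209302; P₁ averages over all N: 17.209302 / 50 = 0.344.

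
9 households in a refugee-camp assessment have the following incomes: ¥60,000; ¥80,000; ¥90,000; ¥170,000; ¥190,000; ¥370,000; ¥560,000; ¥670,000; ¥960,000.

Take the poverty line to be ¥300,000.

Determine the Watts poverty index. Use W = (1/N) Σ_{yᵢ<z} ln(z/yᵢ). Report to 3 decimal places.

Below z: ¥60,000, ¥80,000, ¥90,000, ¥170,000, ¥190,000 (q = 5 of N = 9).
ln(z/y) terms: ln(300000/60000) = 1.6094; ln(300000/80000) = 1.3218; ln(300000/90000) = 1.2040; ln(300000/170000) = 0.5680; ln(300000/190000) = 0.4568.
W = 5.159909 / 9 = 0.573.

0.573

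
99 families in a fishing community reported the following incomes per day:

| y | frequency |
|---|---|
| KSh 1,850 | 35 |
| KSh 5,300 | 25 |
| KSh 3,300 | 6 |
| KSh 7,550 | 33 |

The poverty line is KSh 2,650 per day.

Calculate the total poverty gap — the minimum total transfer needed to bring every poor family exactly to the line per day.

Below the line: 35×KSh 1,850 (q = 35 of N = 99).
Individual gaps: 35×(2650−1850) = 28000.
Aggregate gap = KSh 28,000.

KSh 28,000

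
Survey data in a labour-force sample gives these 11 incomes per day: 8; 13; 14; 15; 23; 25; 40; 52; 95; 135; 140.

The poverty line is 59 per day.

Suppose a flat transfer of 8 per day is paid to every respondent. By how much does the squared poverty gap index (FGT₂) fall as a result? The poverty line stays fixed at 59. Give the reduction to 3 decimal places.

0.104

Before: below the line — 8, 13, 14, 15, 23, 25, 40, 52; squared poverty gap index (FGT₂) = 0.30138.
After the 8 transfer: below the line — 16, 21, 22, 23, 31, 33, 48; squared poverty gap index (FGT₂) = 0.19689.
Reduction = 0.30138 − 0.19689 = 0.104.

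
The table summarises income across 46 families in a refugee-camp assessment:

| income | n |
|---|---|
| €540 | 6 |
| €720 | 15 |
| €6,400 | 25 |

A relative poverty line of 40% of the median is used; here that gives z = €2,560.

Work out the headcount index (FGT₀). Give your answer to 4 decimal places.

21 of the 46 families have income below €2,560.
H = 21/46 = 0.4565.

0.4565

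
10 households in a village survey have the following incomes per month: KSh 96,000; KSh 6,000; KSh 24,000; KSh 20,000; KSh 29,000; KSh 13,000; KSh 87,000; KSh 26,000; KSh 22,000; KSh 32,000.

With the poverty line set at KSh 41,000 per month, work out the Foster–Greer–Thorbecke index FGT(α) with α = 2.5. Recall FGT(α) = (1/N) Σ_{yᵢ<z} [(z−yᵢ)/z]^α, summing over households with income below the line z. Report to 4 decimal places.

0.1653

Below the line: KSh 6,000, KSh 13,000, KSh 20,000, KSh 22,000, KSh 24,000, KSh 26,000, KSh 29,000, KSh 32,000 (q = 8 of N = 10).
Relative gaps: (41000−6000)/41000 = 0.8537; (41000−13000)/41000 = 0.6829; (41000−20000)/41000 = 0.5122; (41000−22000)/41000 = 0.4634; (41000−24000)/41000 = 0.4146; (41000−26000)/41000 = 0.3659; (41000−29000)/41000 = 0.2927; (41000−32000)/41000 = 0.2195.
Raised to α = 2.5: 0.67330; 0.38542; 0.18775; 0.14619; 0.11070; 0.08096; 0.04634; 0.02258.
Sum = 1.653253; FGT(2.5) = 1.653253 / 10 = 0.1653.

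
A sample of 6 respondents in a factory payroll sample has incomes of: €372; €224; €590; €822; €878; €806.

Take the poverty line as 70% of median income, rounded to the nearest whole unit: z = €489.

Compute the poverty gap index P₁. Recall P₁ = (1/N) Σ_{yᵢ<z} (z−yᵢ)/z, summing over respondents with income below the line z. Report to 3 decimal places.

Below the line: €224, €372 (q = 2 of N = 6).
Normalized shortfalls: (489−224)/489 = 0.5419; (489−372)/489 = 0.2393.
Σ = 0.781186. Dividing by the full population N = 6 gives P₁ = 0.130.

0.130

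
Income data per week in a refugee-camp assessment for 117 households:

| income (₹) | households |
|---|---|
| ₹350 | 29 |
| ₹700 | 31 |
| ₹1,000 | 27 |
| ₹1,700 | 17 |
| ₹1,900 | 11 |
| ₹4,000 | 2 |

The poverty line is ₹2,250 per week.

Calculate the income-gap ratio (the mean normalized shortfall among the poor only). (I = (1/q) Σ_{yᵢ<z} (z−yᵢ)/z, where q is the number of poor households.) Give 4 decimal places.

Poor units: 29×₹350, 31×₹700, 27×₹1,000, 17×₹1,700, 11×₹1,900 (q = 115 of N = 117).
Relative gaps: 0.8444 (×29), 0.6889 (×31), 0.5556 (×27), 0.2444 (×17), 0.1556 (×11); sum = 66.711111.
The income-gap ratio divides by q (the poor only): 66.711111 / 115 = 0.5801.

0.5801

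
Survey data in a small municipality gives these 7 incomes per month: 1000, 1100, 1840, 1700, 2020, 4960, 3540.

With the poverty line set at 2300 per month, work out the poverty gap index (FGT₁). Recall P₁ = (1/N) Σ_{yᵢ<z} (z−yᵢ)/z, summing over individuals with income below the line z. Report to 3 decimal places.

Incomes under z: 1000, 1100, 1700, 1840, 2020 (q = 5 of N = 7).
Shortfall ratios: (2300−1000)/2300 = 0.5652; (2300−1100)/2300 = 0.5217; (2300−1700)/2300 = 0.2609; (2300−1840)/2300 = 0.2000; (2300−2020)/2300 = 0.1217.
Σ = 1.669565. Dividing by the full population N = 7 gives P₁ = 0.239.

0.239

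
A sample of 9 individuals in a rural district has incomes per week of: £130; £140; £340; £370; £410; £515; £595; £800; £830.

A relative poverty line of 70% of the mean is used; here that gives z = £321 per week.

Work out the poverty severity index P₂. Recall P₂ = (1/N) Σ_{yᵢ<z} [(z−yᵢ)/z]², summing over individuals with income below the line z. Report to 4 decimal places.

0.0747

Below z: £130, £140 (q = 2 of N = 9).
Gap ratios (z−y)/z: (321−130)/321 = 0.5950; (321−140)/321 = 0.5639.
Squared: 0.3540; 0.3179.
Sum = 0.671985; P₂ = 0.671985 / 9 = 0.0747.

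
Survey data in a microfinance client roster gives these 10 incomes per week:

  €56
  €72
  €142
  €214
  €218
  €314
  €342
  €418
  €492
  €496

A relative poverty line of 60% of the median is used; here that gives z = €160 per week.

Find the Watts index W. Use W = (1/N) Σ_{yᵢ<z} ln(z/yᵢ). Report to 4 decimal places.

0.1968

Incomes under z: €56, €72, €142 (q = 3 of N = 10).
Log shortfalls: ln(160/56) = 1.0498; ln(160/72) = 0.7985; ln(160/142) = 0.1193.
W = 1.967677 / 10 = 0.1968.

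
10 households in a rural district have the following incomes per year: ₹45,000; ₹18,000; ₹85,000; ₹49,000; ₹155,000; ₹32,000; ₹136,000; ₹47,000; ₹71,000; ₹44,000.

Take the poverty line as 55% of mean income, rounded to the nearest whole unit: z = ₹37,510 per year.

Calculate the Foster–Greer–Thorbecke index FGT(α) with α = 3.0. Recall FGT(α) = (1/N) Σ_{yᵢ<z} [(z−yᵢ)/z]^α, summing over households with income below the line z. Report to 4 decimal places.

Below z: ₹18,000, ₹32,000 (q = 2 of N = 10).
Gap ratios (z−y)/z: (37510−18000)/37510 = 0.5201; (37510−32000)/37510 = 0.1469.
Raised to α = 3.0: 0.14071; 0.00317.
Sum = 0.143881; FGT(3.0) = 0.143881 / 10 = 0.0144.

0.0144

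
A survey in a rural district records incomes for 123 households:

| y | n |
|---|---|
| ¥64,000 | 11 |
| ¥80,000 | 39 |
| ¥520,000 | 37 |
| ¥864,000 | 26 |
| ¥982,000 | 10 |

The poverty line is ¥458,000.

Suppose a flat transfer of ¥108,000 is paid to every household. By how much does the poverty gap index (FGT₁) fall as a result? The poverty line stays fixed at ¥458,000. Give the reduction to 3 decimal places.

Before: below the line — 11×¥64,000, 39×¥80,000; poverty gap index (FGT₁) = 0.33862.
After the ¥108,000 transfer: below the line — 11×¥172,000, 39×¥188,000; poverty gap index (FGT₁) = 0.24277.
Reduction = 0.33862 − 0.24277 = 0.096.

0.096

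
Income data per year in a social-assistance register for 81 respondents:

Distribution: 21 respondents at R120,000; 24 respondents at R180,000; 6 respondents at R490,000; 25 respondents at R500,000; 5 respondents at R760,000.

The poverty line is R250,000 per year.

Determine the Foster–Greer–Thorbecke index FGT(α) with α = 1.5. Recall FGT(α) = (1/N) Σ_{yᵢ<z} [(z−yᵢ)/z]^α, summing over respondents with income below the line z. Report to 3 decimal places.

Below z: 21×R120,000, 24×R180,000 (q = 45 of N = 81).
Relative gaps: (250000−120000)/250000 = 0.5200 (×21); (250000−180000)/250000 = 0.2800 (×24).
Raised to α = 1.5: 0.37498 (×21); 0.14816 (×24).
Sum = 11.430414; FGT(1.5) = 11.430414 / 81 = 0.141.

0.141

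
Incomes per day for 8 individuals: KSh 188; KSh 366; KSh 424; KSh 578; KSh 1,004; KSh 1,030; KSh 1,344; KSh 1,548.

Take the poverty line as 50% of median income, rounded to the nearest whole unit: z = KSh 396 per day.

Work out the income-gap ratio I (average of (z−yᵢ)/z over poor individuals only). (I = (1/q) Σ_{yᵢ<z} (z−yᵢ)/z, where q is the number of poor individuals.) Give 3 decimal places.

Below the line: KSh 188, KSh 366 (q = 2 of N = 8).
Relative gaps: 0.5253, 0.0758; sum = 0.601010.
The income-gap ratio divides by q (the poor only): 0.601010 / 2 = 0.301.

0.301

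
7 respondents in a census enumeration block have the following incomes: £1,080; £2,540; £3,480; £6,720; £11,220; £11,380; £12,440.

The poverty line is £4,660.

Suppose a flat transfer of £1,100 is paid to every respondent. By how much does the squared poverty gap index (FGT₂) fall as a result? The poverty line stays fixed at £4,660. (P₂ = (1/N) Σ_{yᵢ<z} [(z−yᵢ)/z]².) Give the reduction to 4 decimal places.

0.0757

Before: below the line — £1,080, £2,540, £3,480; squared poverty gap index (FGT₂) = 0.123040.
After the £1,100 transfer: below the line — £2,180, £3,640, £4,580; squared poverty gap index (FGT₂) = 0.047347.
Reduction = 0.123040 − 0.047347 = 0.0757.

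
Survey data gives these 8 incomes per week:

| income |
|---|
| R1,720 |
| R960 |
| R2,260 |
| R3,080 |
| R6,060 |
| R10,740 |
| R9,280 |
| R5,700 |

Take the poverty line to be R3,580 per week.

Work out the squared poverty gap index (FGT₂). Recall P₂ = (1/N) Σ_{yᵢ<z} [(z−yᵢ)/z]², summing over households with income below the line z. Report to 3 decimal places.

0.120

Incomes under z: R960, R1,720, R2,260, R3,080 (q = 4 of N = 8).
Gap ratios (z−y)/z: (3580−960)/3580 = 0.7318; (3580−1720)/3580 = 0.5196; (3580−2260)/3580 = 0.3687; (3580−3080)/3580 = 0.1397.
Squared: 0.5356; 0.2699; 0.1360; 0.0195.
Sum = 0.960987; P₂ = 0.960987 / 8 = 0.120.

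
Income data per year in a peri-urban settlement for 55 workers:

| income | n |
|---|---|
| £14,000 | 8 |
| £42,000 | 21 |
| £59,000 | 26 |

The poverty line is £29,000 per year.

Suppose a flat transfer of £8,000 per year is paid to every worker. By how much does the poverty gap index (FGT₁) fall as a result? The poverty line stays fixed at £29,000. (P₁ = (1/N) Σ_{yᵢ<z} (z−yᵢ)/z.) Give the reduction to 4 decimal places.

Before: below the line — 8×£14,000; poverty gap index (FGT₁) = 0.075235.
After the £8,000 transfer: below the line — 8×£22,000; poverty gap index (FGT₁) = 0.035110.
Reduction = 0.075235 − 0.035110 = 0.0401.

0.0401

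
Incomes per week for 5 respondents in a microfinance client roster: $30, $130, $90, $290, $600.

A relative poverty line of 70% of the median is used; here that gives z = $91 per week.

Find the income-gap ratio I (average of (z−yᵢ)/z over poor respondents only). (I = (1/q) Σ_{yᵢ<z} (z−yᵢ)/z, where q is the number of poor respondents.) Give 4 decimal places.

0.3407

Below z: $30, $90 (q = 2 of N = 5).
Shortfall ratios (z−y)/z: 0.6703, 0.0110; sum = 0.681319.
The income-gap ratio divides by q (the poor only): 0.681319 / 2 = 0.3407.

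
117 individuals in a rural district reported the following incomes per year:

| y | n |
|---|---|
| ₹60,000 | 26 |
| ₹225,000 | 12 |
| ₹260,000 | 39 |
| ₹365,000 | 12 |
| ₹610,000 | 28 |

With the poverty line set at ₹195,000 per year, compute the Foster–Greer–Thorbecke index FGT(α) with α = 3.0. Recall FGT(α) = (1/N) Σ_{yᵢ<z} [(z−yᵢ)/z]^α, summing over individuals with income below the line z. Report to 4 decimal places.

Below z: 26×₹60,000 (q = 26 of N = 117).
Gap ratios (z−y)/z: (195000−60000)/195000 = 0.6923 (×26).
Raised to α = 3.0: 0.33182 (×26).
Sum = 8.627219; FGT(3.0) = 8.627219 / 117 = 0.0737.

0.0737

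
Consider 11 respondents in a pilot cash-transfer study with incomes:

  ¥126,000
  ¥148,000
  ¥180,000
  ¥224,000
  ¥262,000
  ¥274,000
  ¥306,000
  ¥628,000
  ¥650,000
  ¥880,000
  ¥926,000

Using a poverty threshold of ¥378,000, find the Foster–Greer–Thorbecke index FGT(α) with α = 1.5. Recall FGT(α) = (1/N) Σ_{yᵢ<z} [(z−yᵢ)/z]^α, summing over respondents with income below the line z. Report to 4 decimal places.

Incomes under z: ¥126,000, ¥148,000, ¥180,000, ¥224,000, ¥262,000, ¥274,000, ¥306,000 (q = 7 of N = 11).
Gap ratios (z−y)/z: (378000−126000)/378000 = 0.6667; (378000−148000)/378000 = 0.6085; (378000−180000)/378000 = 0.5238; (378000−224000)/378000 = 0.4074; (378000−262000)/378000 = 0.3069; (378000−274000)/378000 = 0.2751; (378000−306000)/378000 = 0.1905.
Raised to α = 1.5: 0.54433; 0.47463; 0.37911; 0.26004; 0.17000; 0.14432; 0.08313.
Sum = 2.055553; FGT(1.5) = 2.055553 / 11 = 0.1869.

0.1869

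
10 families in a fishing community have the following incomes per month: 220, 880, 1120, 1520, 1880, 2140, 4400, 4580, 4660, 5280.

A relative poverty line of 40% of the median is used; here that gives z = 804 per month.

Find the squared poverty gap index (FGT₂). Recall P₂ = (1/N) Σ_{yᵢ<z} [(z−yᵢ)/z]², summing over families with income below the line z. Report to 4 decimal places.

Below the line: 220 (q = 1 of N = 10).
Gap ratios (z−y)/z: (804−220)/804 = 0.7264.
Squared: 0.5276.
Sum = 0.527611; P₂ = 0.527611 / 10 = 0.0528.

0.0528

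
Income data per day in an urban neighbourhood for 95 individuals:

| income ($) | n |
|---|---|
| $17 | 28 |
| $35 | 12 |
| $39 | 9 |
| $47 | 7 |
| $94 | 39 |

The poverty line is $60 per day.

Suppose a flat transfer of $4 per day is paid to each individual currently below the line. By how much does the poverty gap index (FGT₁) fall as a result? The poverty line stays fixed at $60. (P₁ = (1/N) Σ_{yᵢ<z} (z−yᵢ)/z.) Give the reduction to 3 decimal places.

0.039

Before: below the line — 28×$17, 12×$35, 9×$39, 7×$47; poverty gap index (FGT₁) = 0.31298.
After the $4 transfer: below the line — 28×$21, 12×$39, 9×$43, 7×$51; poverty gap index (FGT₁) = 0.27368.
Reduction = 0.31298 − 0.27368 = 0.039.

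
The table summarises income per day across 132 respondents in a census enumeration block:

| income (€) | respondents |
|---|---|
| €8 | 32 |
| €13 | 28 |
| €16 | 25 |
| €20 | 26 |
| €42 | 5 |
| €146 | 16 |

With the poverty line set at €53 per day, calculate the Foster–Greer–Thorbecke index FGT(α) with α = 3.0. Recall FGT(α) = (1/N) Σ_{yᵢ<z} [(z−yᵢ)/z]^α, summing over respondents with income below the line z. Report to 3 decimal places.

0.352

Below z: 32×€8, 28×€13, 25×€16, 26×€20, 5×€42 (q = 116 of N = 132).
Shortfall ratios: (53−8)/53 = 0.8491 (×32); (53−13)/53 = 0.7547 (×28); (53−16)/53 = 0.6981 (×25); (53−20)/53 = 0.6226 (×26); (53−42)/53 = 0.2075 (×5).
Raised to α = 3.0: 0.61208 (×32); 0.42989 (×28); 0.34023 (×25); 0.24139 (×26); 0.00894 (×5).
Sum = 46.450036; FGT(3.0) = 46.450036 / 132 = 0.352.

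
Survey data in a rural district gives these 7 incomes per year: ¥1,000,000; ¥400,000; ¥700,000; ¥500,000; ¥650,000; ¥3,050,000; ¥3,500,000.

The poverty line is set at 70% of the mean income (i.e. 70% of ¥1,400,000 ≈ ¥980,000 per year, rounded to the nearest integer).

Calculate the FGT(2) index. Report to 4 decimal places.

0.1122

Incomes under z: ¥400,000, ¥500,000, ¥650,000, ¥700,000 (q = 4 of N = 7).
Normalized shortfalls: (980000−400000)/980000 = 0.5918; (980000−500000)/980000 = 0.4898; (980000−650000)/980000 = 0.3367; (980000−700000)/980000 = 0.2857.
Squared: 0.3503; 0.2399; 0.1134; 0.0816.
Sum = 0.785194; P₂ = 0.785194 / 7 = 0.1122.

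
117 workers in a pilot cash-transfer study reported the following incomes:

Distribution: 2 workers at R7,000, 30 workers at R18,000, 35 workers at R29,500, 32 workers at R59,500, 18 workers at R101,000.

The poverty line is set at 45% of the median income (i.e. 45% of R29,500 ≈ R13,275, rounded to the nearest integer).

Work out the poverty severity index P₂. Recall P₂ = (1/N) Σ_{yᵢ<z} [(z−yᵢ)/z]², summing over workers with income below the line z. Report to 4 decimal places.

Below z: 2×R7,000 (q = 2 of N = 117).
Relative gaps: (13275−7000)/13275 = 0.4727 (×2).
Squared: 0.2234 (×2).
Sum = 0.446877; P₂ = 0.446877 / 117 = 0.0038.

0.0038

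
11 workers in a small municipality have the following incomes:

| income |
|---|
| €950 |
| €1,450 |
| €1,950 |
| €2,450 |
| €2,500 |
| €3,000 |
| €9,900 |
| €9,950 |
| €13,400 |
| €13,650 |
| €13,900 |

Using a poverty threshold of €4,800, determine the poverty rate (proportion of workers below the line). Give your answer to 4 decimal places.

0.5455

6 of the 11 workers have income below €4,800.
H = 6/11 = 0.5455.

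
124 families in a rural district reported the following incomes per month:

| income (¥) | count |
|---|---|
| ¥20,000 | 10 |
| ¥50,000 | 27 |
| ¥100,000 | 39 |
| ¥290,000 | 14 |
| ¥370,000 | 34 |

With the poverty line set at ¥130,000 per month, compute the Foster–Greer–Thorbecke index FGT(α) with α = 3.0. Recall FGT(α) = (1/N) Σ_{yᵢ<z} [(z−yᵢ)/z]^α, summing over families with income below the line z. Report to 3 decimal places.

0.103

Below z: 10×¥20,000, 27×¥50,000, 39×¥100,000 (q = 76 of N = 124).
Shortfall ratios: (130000−20000)/130000 = 0.8462 (×10); (130000−50000)/130000 = 0.6154 (×27); (130000−100000)/130000 = 0.2308 (×39).
Raised to α = 3.0: 0.60583 (×10); 0.23305 (×27); 0.01229 (×39).
Sum = 12.829768; FGT(3.0) = 12.829768 / 124 = 0.103.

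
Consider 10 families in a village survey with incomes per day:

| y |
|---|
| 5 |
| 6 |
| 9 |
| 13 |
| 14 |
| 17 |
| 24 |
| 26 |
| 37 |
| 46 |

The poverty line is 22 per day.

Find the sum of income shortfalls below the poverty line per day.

68

Poor units: 5, 6, 9, 13, 14, 17 (q = 6 of N = 10).
Individual gaps: 22−5 = 17; 22−6 = 16; 22−9 = 13; 22−13 = 9; 22−14 = 8; 22−17 = 5.
Aggregate gap = 68.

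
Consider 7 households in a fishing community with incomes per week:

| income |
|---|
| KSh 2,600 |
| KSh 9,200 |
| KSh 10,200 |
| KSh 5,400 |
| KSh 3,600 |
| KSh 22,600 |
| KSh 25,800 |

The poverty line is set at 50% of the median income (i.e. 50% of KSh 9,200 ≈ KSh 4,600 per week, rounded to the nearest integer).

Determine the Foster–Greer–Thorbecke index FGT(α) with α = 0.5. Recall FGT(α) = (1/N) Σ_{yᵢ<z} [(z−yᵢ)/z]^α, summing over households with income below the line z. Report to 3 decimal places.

Poor units: KSh 2,600, KSh 3,600 (q = 2 of N = 7).
Relative gaps: (4600−2600)/4600 = 0.4348; (4600−3600)/4600 = 0.2174.
Raised to α = 0.5: 0.65938; 0.46625.
Sum = 1.125633; FGT(0.5) = 1.125633 / 7 = 0.161.

0.161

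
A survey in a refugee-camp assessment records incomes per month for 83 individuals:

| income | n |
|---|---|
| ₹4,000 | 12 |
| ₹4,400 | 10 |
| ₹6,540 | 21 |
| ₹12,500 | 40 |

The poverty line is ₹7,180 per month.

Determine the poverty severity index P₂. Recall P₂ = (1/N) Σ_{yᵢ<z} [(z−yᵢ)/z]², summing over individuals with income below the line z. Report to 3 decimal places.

Below z: 12×₹4,000, 10×₹4,400, 21×₹6,540 (q = 43 of N = 83).
Gap ratios (z−y)/z: (7180−4000)/7180 = 0.4429 (×12); (7180−4400)/7180 = 0.3872 (×10); (7180−6540)/7180 = 0.0891 (×21).
Squared: 0.1962 (×12); 0.1499 (×10); 0.0079 (×21).
Sum = 4.019879; P₂ = 4.019879 / 83 = 0.048.

0.048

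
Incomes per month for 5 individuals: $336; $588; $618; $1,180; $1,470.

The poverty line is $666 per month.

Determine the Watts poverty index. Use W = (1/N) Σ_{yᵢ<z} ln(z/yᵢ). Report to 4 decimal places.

Below z: $336, $588, $618 (q = 3 of N = 5).
Log shortfalls: ln(666/336) = 0.6842; ln(666/588) = 0.1246; ln(666/618) = 0.0748.
W = 0.883542 / 5 = 0.1767.

0.1767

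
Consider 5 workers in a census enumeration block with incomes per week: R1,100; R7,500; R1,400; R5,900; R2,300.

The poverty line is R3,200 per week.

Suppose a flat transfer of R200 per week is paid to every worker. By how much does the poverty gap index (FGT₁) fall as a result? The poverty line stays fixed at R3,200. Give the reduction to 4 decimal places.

0.0375

Before: below the line — R1,100, R1,400, R2,300; poverty gap index (FGT₁) = 0.300000.
After the R200 transfer: below the line — R1,300, R1,600, R2,500; poverty gap index (FGT₁) = 0.262500.
Reduction = 0.300000 − 0.262500 = 0.0375.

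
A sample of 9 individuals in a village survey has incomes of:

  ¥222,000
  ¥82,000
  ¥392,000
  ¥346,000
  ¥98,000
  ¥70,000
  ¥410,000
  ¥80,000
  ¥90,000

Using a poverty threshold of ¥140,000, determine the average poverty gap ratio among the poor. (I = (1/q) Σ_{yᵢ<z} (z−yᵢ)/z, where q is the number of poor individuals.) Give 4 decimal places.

0.4000

Below the line: ¥70,000, ¥80,000, ¥82,000, ¥90,000, ¥98,000 (q = 5 of N = 9).
Shortfall ratios (z−y)/z: 0.5000, 0.4286, 0.4143, 0.3571, 0.3000; sum = 2.000000.
I averages over the q = 5 poor units only: 2.000000 / 5 = 0.4000.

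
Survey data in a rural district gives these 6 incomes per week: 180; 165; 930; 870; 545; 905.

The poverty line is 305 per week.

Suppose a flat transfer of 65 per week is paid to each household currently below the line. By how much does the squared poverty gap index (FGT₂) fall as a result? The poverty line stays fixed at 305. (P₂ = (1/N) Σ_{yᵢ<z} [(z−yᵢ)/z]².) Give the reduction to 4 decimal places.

Before: below the line — 165, 180; squared poverty gap index (FGT₂) = 0.063110.
After the 65 transfer: below the line — 230, 245; squared poverty gap index (FGT₂) = 0.016528.
Reduction = 0.063110 − 0.016528 = 0.0466.

0.0466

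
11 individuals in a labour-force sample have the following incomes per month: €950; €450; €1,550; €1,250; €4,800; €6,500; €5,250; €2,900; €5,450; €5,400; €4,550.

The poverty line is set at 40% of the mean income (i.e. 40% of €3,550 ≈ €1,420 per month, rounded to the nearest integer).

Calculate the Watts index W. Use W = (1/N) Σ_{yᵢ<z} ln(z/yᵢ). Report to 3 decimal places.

Poor units: €450, €950, €1,250 (q = 3 of N = 11).
ln(z/y) terms: ln(1420/450) = 1.1492; ln(1420/950) = 0.4020; ln(1420/1250) = 0.1275.
W = 1.678628 / 11 = 0.153.

0.153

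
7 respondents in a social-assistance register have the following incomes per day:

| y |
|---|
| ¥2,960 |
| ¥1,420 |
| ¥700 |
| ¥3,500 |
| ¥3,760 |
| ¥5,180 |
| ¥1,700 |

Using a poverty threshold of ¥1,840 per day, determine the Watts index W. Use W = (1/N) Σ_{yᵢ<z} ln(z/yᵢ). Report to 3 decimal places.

Below z: ¥700, ¥1,420, ¥1,700 (q = 3 of N = 7).
ln(z/y) terms: ln(1840/700) = 0.9664; ln(1840/1420) = 0.2591; ln(1840/1700) = 0.0791.
W = 1.304687 / 7 = 0.186.

0.186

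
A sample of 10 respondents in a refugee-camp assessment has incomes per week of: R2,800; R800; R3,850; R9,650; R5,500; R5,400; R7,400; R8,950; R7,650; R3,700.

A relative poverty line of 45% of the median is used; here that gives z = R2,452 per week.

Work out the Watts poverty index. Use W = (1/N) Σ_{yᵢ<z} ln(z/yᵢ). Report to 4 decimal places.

0.1120

Below z: R800 (q = 1 of N = 10).
ln(z/y) terms: ln(2452/800) = 1.1200.
W = 1.120048 / 10 = 0.1120.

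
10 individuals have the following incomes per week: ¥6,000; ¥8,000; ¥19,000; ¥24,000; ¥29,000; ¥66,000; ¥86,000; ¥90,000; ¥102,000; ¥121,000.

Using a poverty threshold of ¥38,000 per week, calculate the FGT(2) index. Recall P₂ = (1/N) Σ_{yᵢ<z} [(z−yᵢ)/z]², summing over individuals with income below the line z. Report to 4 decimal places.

0.1774

Poor units: ¥6,000, ¥8,000, ¥19,000, ¥24,000, ¥29,000 (q = 5 of N = 10).
Shortfall ratios: (38000−6000)/38000 = 0.8421; (38000−8000)/38000 = 0.7895; (38000−19000)/38000 = 0.5000; (38000−24000)/38000 = 0.3684; (38000−29000)/38000 = 0.2368.
Squared: 0.7091; 0.6233; 0.2500; 0.1357; 0.0561.
Sum = 1.774238; P₂ = 1.774238 / 10 = 0.1774.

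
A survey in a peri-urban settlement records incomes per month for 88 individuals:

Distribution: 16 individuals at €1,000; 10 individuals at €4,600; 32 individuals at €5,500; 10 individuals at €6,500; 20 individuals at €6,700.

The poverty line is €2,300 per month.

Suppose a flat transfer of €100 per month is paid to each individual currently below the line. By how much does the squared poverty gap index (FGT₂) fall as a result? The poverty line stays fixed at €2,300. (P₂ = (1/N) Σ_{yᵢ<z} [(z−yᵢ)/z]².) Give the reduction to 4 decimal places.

0.0086

Before: below the line — 16×€1,000; squared poverty gap index (FGT₂) = 0.058086.
After the €100 transfer: below the line — 16×€1,100; squared poverty gap index (FGT₂) = 0.049493.
Reduction = 0.058086 − 0.049493 = 0.0086.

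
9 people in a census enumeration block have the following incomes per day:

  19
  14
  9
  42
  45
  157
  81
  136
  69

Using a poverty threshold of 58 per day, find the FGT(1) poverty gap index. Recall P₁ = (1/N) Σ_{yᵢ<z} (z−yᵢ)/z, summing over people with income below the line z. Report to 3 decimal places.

Below z: 9, 14, 19, 42, 45 (q = 5 of N = 9).
Shortfall ratios: (58−9)/58 = 0.8448; (58−14)/58 = 0.7586; (58−19)/58 = 0.6724; (58−42)/58 = 0.2759; (58−45)/58 = 0.2241.
Σ = 2.775862. Dividing by the full population N = 9 gives P₁ = 0.308.

0.308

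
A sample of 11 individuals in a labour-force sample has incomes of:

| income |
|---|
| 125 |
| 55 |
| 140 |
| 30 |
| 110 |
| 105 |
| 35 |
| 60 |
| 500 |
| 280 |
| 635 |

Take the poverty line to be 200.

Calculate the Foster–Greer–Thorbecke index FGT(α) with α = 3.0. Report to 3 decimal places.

0.198

Incomes under z: 30, 35, 55, 60, 105, 110, 125, 140 (q = 8 of N = 11).
Normalized shortfalls: (200−30)/200 = 0.8500; (200−35)/200 = 0.8250; (200−55)/200 = 0.7250; (200−60)/200 = 0.7000; (200−105)/200 = 0.4750; (200−110)/200 = 0.4500; (200−125)/200 = 0.3750; (200−140)/200 = 0.3000.
Raised to α = 3.0: 0.61412; 0.56152; 0.38108; 0.34300; 0.10717; 0.09113; 0.05273; 0.02700.
Sum = 2.177750; FGT(3.0) = 2.177750 / 11 = 0.198.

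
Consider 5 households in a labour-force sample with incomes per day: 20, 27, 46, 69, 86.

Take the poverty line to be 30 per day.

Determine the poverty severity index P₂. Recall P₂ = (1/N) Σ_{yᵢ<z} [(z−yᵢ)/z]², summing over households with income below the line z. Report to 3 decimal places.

Below the line: 20, 27 (q = 2 of N = 5).
Normalized shortfalls: (30−20)/30 = 0.3333; (30−27)/30 = 0.1000.
Squared: 0.1111; 0.0100.
Sum = 0.121111; P₂ = 0.121111 / 5 = 0.024.

0.024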